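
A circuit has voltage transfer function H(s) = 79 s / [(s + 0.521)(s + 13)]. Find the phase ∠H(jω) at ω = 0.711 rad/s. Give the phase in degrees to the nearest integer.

33°

∠(j0.711) = 90.00°
∠(j0.711 + 0.521) = arctan(0.711/0.521) = 53.77°
∠(j0.711 + 13) = arctan(0.711/13) = 3.13°
∠H(j0.711) = 90.00° − (53.77° + 3.13°) = 33.10°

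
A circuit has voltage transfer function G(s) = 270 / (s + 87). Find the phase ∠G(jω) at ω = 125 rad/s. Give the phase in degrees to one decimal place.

-55.2°

∠(j125 + 87) = arctan(125/87) = 55.16°
∠G(j125) = −55.16° = -55.16°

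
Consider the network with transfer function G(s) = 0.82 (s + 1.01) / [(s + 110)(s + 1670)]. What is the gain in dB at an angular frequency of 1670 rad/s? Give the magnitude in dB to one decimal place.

|j1670 + 1.01| = √(1670² + 1.01²) = 1670
|j1670 + 110| = √(1670² + 110²) = 1674
|j1670 + 1670| = √(1670² + 1670²) = 2362
|G(j1670)| = 0.82 × 1670 / (1674 × 2362) = 0.00034645
20 log₁₀(0.00034645) = -69.21 dB

-69.2 dB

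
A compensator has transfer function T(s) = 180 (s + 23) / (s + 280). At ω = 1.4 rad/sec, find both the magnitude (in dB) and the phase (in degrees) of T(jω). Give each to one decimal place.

|j1.4 + 23| = √(1.4² + 23²) = 23.04
|j1.4 + 280| = √(1.4² + 280²) = 280
|T(j1.4)| = 180 × 23.04 / 280 = 14.813
20 log₁₀(14.813) = 23.41 dB
∠(j1.4 + 23) = arctan(1.4/23) = 3.48°
∠(j1.4 + 280) = arctan(1.4/280) = 0.29°
∠T(j1.4) = 3.48° − 0.29° = 3.20°

|T| = 23.4 dB, ∠T = 3.2°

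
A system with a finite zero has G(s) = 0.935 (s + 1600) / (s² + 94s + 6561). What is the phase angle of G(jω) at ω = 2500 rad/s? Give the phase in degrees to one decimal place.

-120.5°

∠(j2500 + 1600) = arctan(2500/1600) = 57.38°
∠[(j2500)² + 94(j2500) + 6561] = ∠[-6.2434e+06 + j2.35e+05] = 177.84°
∠G(j2500) = 57.38° − 177.84° = -120.46°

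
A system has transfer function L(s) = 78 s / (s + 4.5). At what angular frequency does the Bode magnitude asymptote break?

4.5 rad/sec

The single real pole at s = −4.5 gives a corner at ω = 4.5 rad/sec.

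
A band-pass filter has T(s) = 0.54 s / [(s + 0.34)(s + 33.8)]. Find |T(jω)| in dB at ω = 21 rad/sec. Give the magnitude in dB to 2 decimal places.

|j21| = 21
|j21 + 0.34| = √(21² + 0.34²) = 21
|j21 + 33.8| = √(21² + 33.8²) = 39.79
|T(j21)| = 0.54 × 21 / (21 × 39.79) = 0.013569
20 log₁₀(0.013569) = -37.349 dB

-37.35 dB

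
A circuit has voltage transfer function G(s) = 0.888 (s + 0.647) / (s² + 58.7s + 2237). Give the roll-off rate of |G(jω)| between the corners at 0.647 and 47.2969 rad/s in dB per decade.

In this band the factors already past their corner are: zero at 0.647; net slope = 20 dB/decade.

20 dB/decade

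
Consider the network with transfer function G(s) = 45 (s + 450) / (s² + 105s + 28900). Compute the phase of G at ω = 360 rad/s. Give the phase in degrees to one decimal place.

-120.8°

∠(j360 + 450) = arctan(360/450) = 38.66°
∠[(j360)² + 105(j360) + 28900] = ∠[-1.007e+05 + j37800] = 159.43°
∠G(j360) = 38.66° − 159.43° = -120.77°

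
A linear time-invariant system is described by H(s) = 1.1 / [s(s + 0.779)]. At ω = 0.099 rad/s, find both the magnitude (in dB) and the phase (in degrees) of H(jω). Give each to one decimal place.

|H| = 23.0 dB, ∠H = -97.2°

|j0.099 + 0.779| = √(0.099² + 0.779²) = 0.7853
|j0.099| = 0.099
|H(j0.099)| = 1.1 / (0.7853 × 0.099) = 14.149
20 log₁₀(14.149) = 23.01 dB
∠(j0.099 + 0.779) = arctan(0.099/0.779) = 7.24°
∠(j0.099) = 90.00°
∠H(j0.099) = − (7.24° + 90.00°) = -97.24°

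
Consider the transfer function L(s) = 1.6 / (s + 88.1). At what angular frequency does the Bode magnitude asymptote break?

88.1 rad/sec

The single real pole at s = −88.1 gives a corner at ω = 88.1 rad/sec.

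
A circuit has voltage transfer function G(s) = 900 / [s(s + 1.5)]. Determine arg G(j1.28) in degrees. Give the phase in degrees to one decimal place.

∠(j1.28 + 1.5) = arctan(1.28/1.5) = 40.48°
∠(j1.28) = 90.00°
∠G(j1.28) = − (40.48° + 90.00°) = -130.48°

-130.5°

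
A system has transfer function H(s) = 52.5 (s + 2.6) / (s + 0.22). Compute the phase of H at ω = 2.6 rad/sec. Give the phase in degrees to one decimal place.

∠(j2.6 + 2.6) = arctan(2.6/2.6) = 45.00°
∠(j2.6 + 0.22) = arctan(2.6/0.22) = 85.16°
∠H(j2.6) = 45.00° − 85.16° = -40.16°

-40.2°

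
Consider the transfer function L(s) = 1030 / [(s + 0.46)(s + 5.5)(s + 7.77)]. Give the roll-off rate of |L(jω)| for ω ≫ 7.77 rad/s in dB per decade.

-60 dB/decade

With 0 zeros and 3 poles, the high-frequency asymptotic slope is 20 × (0 − 3) = -60 dB/decade.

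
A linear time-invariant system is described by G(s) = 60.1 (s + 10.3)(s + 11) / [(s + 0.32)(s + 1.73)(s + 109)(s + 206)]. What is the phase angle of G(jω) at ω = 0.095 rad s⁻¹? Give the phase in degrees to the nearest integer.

∠(j0.095 + 10.3) = arctan(0.095/10.3) = 0.53°
∠(j0.095 + 11) = arctan(0.095/11) = 0.49°
∠(j0.095 + 0.32) = arctan(0.095/0.32) = 16.53°
∠(j0.095 + 1.73) = arctan(0.095/1.73) = 3.14°
∠(j0.095 + 109) = arctan(0.095/109) = 0.05°
∠(j0.095 + 206) = arctan(0.095/206) = 0.03°
∠G(j0.095) = 0.53° + 0.49° − (16.53° + 3.14° + 0.05° + 0.03°) = -18.73°

-19°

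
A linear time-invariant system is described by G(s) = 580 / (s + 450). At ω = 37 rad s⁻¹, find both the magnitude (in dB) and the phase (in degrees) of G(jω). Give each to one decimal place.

|G| = 2.2 dB, ∠G = -4.7 deg

|j37 + 450| = √(37² + 450²) = 451.5
|G(j37)| = 580 / 451.5 = 1.2846
20 log₁₀(1.2846) = 2.18 dB
∠(j37 + 450) = arctan(37/450) = 4.70°
∠G(j37) = −4.70° = -4.70°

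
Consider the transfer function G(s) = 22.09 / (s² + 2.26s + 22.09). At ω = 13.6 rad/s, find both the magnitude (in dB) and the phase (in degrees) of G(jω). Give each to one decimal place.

|G| = -17.5 dB, ∠G = -169.3°

|(j13.6)² + 2.26(j13.6) + 22.09| = |-162.87 + j30.736| = 165.7
|G(j13.6)| = 22.09 / 165.7 = 0.13328
20 log₁₀(0.13328) = -17.50 dB
∠[(j13.6)² + 2.26(j13.6) + 22.09] = ∠[-162.87 + j30.736] = 169.31°
∠G(j13.6) = −169.31° = -169.31°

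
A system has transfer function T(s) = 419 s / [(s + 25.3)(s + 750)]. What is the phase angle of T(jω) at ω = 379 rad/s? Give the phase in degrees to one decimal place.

-23.0 deg

∠(j379) = 90.00°
∠(j379 + 25.3) = arctan(379/25.3) = 86.18°
∠(j379 + 750) = arctan(379/750) = 26.81°
∠T(j379) = 90.00° − (86.18° + 26.81°) = -22.99°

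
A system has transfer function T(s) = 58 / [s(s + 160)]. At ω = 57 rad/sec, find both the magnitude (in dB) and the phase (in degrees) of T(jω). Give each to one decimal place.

|j57 + 160| = √(57² + 160²) = 169.8
|j57| = 57
|T(j57)| = 58 / (169.8 × 57) = 0.0059908
20 log₁₀(0.0059908) = -44.45 dB
∠(j57 + 160) = arctan(57/160) = 19.61°
∠(j57) = 90.00°
∠T(j57) = − (19.61° + 90.00°) = -109.61°

|T| = -44.5 dB, ∠T = -109.6°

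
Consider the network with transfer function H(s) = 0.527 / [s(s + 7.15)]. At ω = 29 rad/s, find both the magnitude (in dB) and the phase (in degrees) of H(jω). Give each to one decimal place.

|j29 + 7.15| = √(29² + 7.15²) = 29.87
|j29| = 29
|H(j29)| = 0.527 / (29.87 × 29) = 0.00060842
20 log₁₀(0.00060842) = -64.32 dB
∠(j29 + 7.15) = arctan(29/7.15) = 76.15°
∠(j29) = 90.00°
∠H(j29) = − (76.15° + 90.00°) = -166.15°

|H| = -64.3 dB, ∠H = -166.1°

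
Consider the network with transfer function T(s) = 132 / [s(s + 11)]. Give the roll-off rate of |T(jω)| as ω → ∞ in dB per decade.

With 0 zeros and 2 poles, the high-frequency asymptotic slope is 20 × (0 − 2) = -40 dB/decade.

-40 dB/decade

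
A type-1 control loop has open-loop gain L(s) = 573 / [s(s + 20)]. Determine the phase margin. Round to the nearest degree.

Gain crossover: |L(jω)| = 1 at ω ≈ 20.2 rad/s.
∠L(j20.2) = −90° − arctan(20.2/20) ≈ -135.25°
PM = 180° + (-135.25°) = 44.75°

45°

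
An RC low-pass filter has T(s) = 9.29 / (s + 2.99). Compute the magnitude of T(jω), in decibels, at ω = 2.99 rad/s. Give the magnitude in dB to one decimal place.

|j2.99 + 2.99| = √(2.99² + 2.99²) = 4.228
|T(j2.99)| = 9.29 / 4.228 = 2.197
20 log₁₀(2.197) = 6.84 dB

6.8 dB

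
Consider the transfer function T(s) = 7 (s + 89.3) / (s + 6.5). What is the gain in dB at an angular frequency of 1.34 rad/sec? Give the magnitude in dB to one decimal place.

39.5 dB

|j1.34 + 89.3| = √(1.34² + 89.3²) = 89.31
|j1.34 + 6.5| = √(1.34² + 6.5²) = 6.637
|T(j1.34)| = 7 × 89.31 / 6.637 = 94.199
20 log₁₀(94.199) = 39.48 dB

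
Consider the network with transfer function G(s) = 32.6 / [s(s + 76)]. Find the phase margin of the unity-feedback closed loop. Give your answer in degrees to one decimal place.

89.7°

Gain crossover: |G(jω)| = 1 at ω ≈ 0.429 rad/s.
∠G(j0.429) = −90° − arctan(0.429/76) ≈ -90.32°
PM = 180° + (-90.32°) = 89.68°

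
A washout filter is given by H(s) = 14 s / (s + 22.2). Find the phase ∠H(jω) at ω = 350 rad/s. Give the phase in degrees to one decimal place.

∠(j350) = 90.00°
∠(j350 + 22.2) = arctan(350/22.2) = 86.37°
∠H(j350) = 90.00° − 86.37° = 3.63°

3.6 deg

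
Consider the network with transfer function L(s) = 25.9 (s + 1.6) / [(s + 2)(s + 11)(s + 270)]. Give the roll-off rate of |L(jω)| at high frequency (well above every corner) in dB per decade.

-40 dB/decade

With 1 zero and 3 poles, the high-frequency asymptotic slope is 20 × (1 − 3) = -40 dB/decade.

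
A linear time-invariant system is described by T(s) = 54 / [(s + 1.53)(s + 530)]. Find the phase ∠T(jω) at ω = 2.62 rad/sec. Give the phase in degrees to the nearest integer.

-60°

∠(j2.62 + 1.53) = arctan(2.62/1.53) = 59.72°
∠(j2.62 + 530) = arctan(2.62/530) = 0.28°
∠T(j2.62) = − (59.72° + 0.28°) = -60.00°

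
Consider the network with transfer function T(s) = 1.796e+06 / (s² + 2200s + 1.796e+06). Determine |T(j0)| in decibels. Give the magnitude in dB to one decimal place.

0.0 dB

T(0) = 1.796e+06 / 1.796e+06 = 1
20 log₁₀(1) = 0.00 dB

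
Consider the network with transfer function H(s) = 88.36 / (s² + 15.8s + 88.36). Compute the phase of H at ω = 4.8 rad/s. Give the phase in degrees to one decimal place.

∠[(j4.8)² + 15.8(j4.8) + 88.36] = ∠[65.32 + j75.84] = 49.26°
∠H(j4.8) = −49.26° = -49.26°

-49.3°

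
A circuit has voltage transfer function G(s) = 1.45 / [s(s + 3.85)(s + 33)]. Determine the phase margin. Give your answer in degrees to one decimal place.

89.8 deg

Gain crossover: |G(jω)| = 1 at ω ≈ 0.0114 rad/sec.
∠G(j0.0114) = −90° − arctan(0.0114/3.85) − arctan(0.0114/33) ≈ -90.19°
PM = 180° + (-90.19°) = 89.81°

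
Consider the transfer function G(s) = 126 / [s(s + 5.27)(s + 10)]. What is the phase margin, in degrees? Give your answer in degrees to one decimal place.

Gain crossover: |G(jω)| = 1 at ω ≈ 2.16 rad/sec.
∠G(j2.16) = −90° − arctan(2.16/5.27) − arctan(2.16/10) ≈ -124.51°
PM = 180° + (-124.51°) = 55.49°

55.5°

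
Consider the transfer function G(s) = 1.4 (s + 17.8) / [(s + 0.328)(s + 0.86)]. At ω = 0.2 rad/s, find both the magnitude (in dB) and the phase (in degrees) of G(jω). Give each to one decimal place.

|j0.2 + 17.8| = √(0.2² + 17.8²) = 17.8
|j0.2 + 0.328| = √(0.2² + 0.328²) = 0.3842
|j0.2 + 0.86| = √(0.2² + 0.86²) = 0.8829
|G(j0.2)| = 1.4 × 17.8 / (0.3842 × 0.8829) = 73.472
20 log₁₀(73.472) = 37.32 dB
∠(j0.2 + 17.8) = arctan(0.2/17.8) = 0.64°
∠(j0.2 + 0.328) = arctan(0.2/0.328) = 31.37°
∠(j0.2 + 0.86) = arctan(0.2/0.86) = 13.09°
∠G(j0.2) = 0.64° − (31.37° + 13.09°) = -43.82°

|G| = 37.3 dB, ∠G = -43.8°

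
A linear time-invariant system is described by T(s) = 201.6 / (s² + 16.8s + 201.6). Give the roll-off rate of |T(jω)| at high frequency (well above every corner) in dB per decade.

-40 dB/decade

With 0 zeros and 2 poles, the high-frequency asymptotic slope is 20 × (0 − 2) = -40 dB/decade.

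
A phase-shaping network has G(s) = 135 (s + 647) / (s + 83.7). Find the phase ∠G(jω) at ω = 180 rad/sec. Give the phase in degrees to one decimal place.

-49.5 deg

∠(j180 + 647) = arctan(180/647) = 15.55°
∠(j180 + 83.7) = arctan(180/83.7) = 65.06°
∠G(j180) = 15.55° − 65.06° = -49.51°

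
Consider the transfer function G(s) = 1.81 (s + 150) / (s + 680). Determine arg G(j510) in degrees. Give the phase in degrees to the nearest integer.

∠(j510 + 150) = arctan(510/150) = 73.61°
∠(j510 + 680) = arctan(510/680) = 36.87°
∠G(j510) = 73.61° − 36.87° = 36.74°

37°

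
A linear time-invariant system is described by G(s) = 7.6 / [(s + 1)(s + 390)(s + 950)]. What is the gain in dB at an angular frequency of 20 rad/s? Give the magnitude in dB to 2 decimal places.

|j20 + 1| = √(20² + 1²) = 20.02
|j20 + 390| = √(20² + 390²) = 390.5
|j20 + 950| = √(20² + 950²) = 950.2
|G(j20)| = 7.6 / (20.02 × 390.5 × 950.2) = 1.0228e-06
20 log₁₀(1.0228e-06) = -119.804 dB

-119.80 dB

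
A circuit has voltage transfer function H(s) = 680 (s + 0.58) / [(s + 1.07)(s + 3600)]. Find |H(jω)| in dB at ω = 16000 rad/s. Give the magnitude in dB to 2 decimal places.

|j16000 + 0.58| = √(16000² + 0.58²) = 1.6e+04
|j16000 + 1.07| = √(16000² + 1.07²) = 1.6e+04
|j16000 + 3600| = √(16000² + 3600²) = 1.64e+04
|H(j16000)| = 680 × 1.6e+04 / (1.6e+04 × 1.64e+04) = 0.041463
20 log₁₀(0.041463) = -27.647 dB

-27.65 dB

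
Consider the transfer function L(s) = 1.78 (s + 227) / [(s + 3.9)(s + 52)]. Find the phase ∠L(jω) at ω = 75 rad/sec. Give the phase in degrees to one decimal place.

-124.0°

∠(j75 + 227) = arctan(75/227) = 18.28°
∠(j75 + 3.9) = arctan(75/3.9) = 87.02°
∠(j75 + 52) = arctan(75/52) = 55.27°
∠L(j75) = 18.28° − (87.02° + 55.27°) = -124.01°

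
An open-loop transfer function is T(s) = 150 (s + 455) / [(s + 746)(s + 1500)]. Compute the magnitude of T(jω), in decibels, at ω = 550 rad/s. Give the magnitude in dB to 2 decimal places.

-22.82 dB

|j550 + 455| = √(550² + 455²) = 713.8
|j550 + 746| = √(550² + 746²) = 926.8
|j550 + 1500| = √(550² + 1500²) = 1598
|T(j550)| = 150 × 713.8 / (926.8 × 1598) = 0.072309
20 log₁₀(0.072309) = -22.816 dB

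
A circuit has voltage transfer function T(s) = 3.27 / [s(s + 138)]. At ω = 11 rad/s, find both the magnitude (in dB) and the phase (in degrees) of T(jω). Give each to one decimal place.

|T| = -53.4 dB, ∠T = -94.6°

|j11 + 138| = √(11² + 138²) = 138.4
|j11| = 11
|T(j11)| = 3.27 / (138.4 × 11) = 0.0021473
20 log₁₀(0.0021473) = -53.36 dB
∠(j11 + 138) = arctan(11/138) = 4.56°
∠(j11) = 90.00°
∠T(j11) = − (4.56° + 90.00°) = -94.56°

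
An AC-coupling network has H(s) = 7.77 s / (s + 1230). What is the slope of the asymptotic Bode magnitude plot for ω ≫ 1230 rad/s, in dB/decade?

With 1 zero and 1 pole, the high-frequency asymptotic slope is 20 × (1 − 1) = 0 dB/decade.

0 dB/decade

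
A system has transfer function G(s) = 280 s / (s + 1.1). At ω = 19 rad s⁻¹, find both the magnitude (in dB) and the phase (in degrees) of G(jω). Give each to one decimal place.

|j19| = 19
|j19 + 1.1| = √(19² + 1.1²) = 19.03
|G(j19)| = 280 × 19 / 19.03 = 279.53
20 log₁₀(279.53) = 48.93 dB
∠(j19) = 90.00°
∠(j19 + 1.1) = arctan(19/1.1) = 86.69°
∠G(j19) = 90.00° − 86.69° = 3.31°

|G| = 48.9 dB, ∠G = 3.3 deg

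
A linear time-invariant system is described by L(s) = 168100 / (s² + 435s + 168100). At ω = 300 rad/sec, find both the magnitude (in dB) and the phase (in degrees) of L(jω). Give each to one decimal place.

|(j300)² + 435(j300) + 168100| = |78100 + j1.305e+05| = 1.521e+05
|L(j300)| = 168100 / 1.521e+05 = 1.1053
20 log₁₀(1.1053) = 0.87 dB
∠[(j300)² + 435(j300) + 168100] = ∠[78100 + j1.305e+05] = 59.10°
∠L(j300) = −59.10° = -59.10°

|L| = 0.9 dB, ∠L = -59.1°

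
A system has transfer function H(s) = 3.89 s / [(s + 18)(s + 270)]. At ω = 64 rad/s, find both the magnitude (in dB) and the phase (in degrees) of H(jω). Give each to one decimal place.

|j64| = 64
|j64 + 18| = √(64² + 18²) = 66.48
|j64 + 270| = √(64² + 270²) = 277.5
|H(j64)| = 3.89 × 64 / (66.48 × 277.5) = 0.013495
20 log₁₀(0.013495) = -37.40 dB
∠(j64) = 90.00°
∠(j64 + 18) = arctan(64/18) = 74.29°
∠(j64 + 270) = arctan(64/270) = 13.34°
∠H(j64) = 90.00° − (74.29° + 13.34°) = 2.37°

|H| = -37.4 dB, ∠H = 2.4°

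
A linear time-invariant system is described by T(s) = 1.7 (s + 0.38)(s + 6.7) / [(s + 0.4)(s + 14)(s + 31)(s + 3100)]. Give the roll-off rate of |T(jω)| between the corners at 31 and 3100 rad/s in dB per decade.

-20 dB/decade

In this band the factors already past their corner are: zero at 0.38, zero at 6.7, pole at 0.4, pole at 14, pole at 31; net slope = -20 dB/decade.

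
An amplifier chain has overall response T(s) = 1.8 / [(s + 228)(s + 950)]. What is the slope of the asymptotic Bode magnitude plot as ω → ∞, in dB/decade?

-40 dB/decade

With 0 zeros and 2 poles, the high-frequency asymptotic slope is 20 × (0 − 2) = -40 dB/decade.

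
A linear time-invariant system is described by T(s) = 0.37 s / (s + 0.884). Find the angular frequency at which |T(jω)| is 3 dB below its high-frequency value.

0.884 rad/s

For a single-pole high-pass, the −3 dB point is at the pole: ω = 0.884 rad/s.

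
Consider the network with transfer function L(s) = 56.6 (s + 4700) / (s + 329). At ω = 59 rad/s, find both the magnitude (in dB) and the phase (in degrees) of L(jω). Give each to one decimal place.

|L| = 58.0 dB, ∠L = -9.4 deg

|j59 + 4700| = √(59² + 4700²) = 4700
|j59 + 329| = √(59² + 329²) = 334.2
|L(j59)| = 56.6 × 4700 / 334.2 = 795.94
20 log₁₀(795.94) = 58.02 dB
∠(j59 + 4700) = arctan(59/4700) = 0.72°
∠(j59 + 329) = arctan(59/329) = 10.17°
∠L(j59) = 0.72° − 10.17° = -9.45°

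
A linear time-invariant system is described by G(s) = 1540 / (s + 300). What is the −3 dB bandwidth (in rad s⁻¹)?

300 rad s⁻¹

For a single-pole low-pass, the −3 dB point is at the pole: ω = 300 rad s⁻¹.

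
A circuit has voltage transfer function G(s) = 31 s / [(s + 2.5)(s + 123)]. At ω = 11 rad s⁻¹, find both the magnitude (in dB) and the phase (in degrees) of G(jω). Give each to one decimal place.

|G| = -12.2 dB, ∠G = 7.7°

|j11| = 11
|j11 + 2.5| = √(11² + 2.5²) = 11.28
|j11 + 123| = √(11² + 123²) = 123.5
|G(j11)| = 31 × 11 / (11.28 × 123.5) = 0.24479
20 log₁₀(0.24479) = -12.22 dB
∠(j11) = 90.00°
∠(j11 + 2.5) = arctan(11/2.5) = 77.20°
∠(j11 + 123) = arctan(11/123) = 5.11°
∠G(j11) = 90.00° − (77.20° + 5.11°) = 7.69°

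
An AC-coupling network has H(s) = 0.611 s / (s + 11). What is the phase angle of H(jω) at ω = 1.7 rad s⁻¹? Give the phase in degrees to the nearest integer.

81 deg

∠(j1.7) = 90.00°
∠(j1.7 + 11) = arctan(1.7/11) = 8.79°
∠H(j1.7) = 90.00° − 8.79° = 81.21°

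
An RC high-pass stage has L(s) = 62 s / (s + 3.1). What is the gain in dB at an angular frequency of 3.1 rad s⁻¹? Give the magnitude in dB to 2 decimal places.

32.84 dB

|j3.1| = 3.1
|j3.1 + 3.1| = √(3.1² + 3.1²) = 4.384
|L(j3.1)| = 62 × 3.1 / 4.384 = 43.841
20 log₁₀(43.841) = 32.838 dB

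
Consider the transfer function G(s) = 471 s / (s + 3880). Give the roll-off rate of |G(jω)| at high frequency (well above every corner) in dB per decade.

0 dB/decade

With 1 zero and 1 pole, the high-frequency asymptotic slope is 20 × (1 − 1) = 0 dB/decade.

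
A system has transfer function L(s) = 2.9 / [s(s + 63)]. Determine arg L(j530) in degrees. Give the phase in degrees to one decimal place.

∠(j530 + 63) = arctan(530/63) = 83.22°
∠(j530) = 90.00°
∠L(j530) = − (83.22° + 90.00°) = -173.22°

-173.2°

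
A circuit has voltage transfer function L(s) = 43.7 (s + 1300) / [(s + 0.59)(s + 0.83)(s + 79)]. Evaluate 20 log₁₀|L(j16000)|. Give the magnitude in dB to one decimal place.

-135.3 dB

|j16000 + 1300| = √(16000² + 1300²) = 1.605e+04
|j16000 + 0.59| = √(16000² + 0.59²) = 1.6e+04
|j16000 + 0.83| = √(16000² + 0.83²) = 1.6e+04
|j16000 + 79| = √(16000² + 79²) = 1.6e+04
|L(j16000)| = 43.7 × 1.605e+04 / (1.6e+04 × 1.6e+04 × 1.6e+04) = 1.7126e-07
20 log₁₀(1.7126e-07) = -135.33 dB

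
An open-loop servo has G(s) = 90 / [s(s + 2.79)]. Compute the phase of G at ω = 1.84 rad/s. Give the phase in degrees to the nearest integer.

-123°

∠(j1.84 + 2.79) = arctan(1.84/2.79) = 33.40°
∠(j1.84) = 90.00°
∠G(j1.84) = − (33.40° + 90.00°) = -123.40°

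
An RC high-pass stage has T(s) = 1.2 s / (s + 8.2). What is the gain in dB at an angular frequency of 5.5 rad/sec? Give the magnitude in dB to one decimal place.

-3.5 dB

|j5.5| = 5.5
|j5.5 + 8.2| = √(5.5² + 8.2²) = 9.874
|T(j5.5)| = 1.2 × 5.5 / 9.874 = 0.66844
20 log₁₀(0.66844) = -3.50 dB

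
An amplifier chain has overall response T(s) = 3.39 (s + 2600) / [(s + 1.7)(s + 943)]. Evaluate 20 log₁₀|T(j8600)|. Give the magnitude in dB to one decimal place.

|j8600 + 2600| = √(8600² + 2600²) = 8984
|j8600 + 1.7| = √(8600² + 1.7²) = 8600
|j8600 + 943| = √(8600² + 943²) = 8652
|T(j8600)| = 3.39 × 8984 / (8600 × 8652) = 0.00040935
20 log₁₀(0.00040935) = -67.76 dB

-67.8 dB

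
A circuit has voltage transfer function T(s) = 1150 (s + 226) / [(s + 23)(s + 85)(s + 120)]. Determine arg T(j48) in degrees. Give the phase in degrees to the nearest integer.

-104 deg

∠(j48 + 226) = arctan(48/226) = 11.99°
∠(j48 + 23) = arctan(48/23) = 64.40°
∠(j48 + 85) = arctan(48/85) = 29.45°
∠(j48 + 120) = arctan(48/120) = 21.80°
∠T(j48) = 11.99° − (64.40° + 29.45° + 21.80°) = -103.66°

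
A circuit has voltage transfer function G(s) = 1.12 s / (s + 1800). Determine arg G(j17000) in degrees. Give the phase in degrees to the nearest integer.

6°

∠(j17000) = 90.00°
∠(j17000 + 1800) = arctan(17000/1800) = 83.96°
∠G(j17000) = 90.00° − 83.96° = 6.04°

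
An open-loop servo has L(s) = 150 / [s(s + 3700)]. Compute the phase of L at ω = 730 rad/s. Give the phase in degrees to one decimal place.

-101.2 deg

∠(j730 + 3700) = arctan(730/3700) = 11.16°
∠(j730) = 90.00°
∠L(j730) = − (11.16° + 90.00°) = -101.16°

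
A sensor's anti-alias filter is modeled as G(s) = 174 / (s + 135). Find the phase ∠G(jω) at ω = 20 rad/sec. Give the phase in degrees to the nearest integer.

∠(j20 + 135) = arctan(20/135) = 8.43°
∠G(j20) = −8.43° = -8.43°

-8°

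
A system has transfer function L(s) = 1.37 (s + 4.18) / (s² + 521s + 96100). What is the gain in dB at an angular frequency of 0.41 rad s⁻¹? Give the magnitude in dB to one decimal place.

-84.5 dB

|j0.41 + 4.18| = √(0.41² + 4.18²) = 4.2
|(j0.41)² + 521(j0.41) + 96100| = |96100 + j213.61| = 9.61e+04
|L(j0.41)| = 1.37 × 4.2 / 9.61e+04 = 5.9876e-05
20 log₁₀(5.9876e-05) = -84.45 dB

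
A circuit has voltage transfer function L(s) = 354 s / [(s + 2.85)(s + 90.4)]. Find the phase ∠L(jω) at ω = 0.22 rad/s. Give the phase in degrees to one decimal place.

∠(j0.22) = 90.00°
∠(j0.22 + 2.85) = arctan(0.22/2.85) = 4.41°
∠(j0.22 + 90.4) = arctan(0.22/90.4) = 0.14°
∠L(j0.22) = 90.00° − (4.41° + 0.14°) = 85.45°

85.4 deg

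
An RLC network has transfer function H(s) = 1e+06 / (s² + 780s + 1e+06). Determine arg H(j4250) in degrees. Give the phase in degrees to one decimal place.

∠[(j4250)² + 780(j4250) + 1e+06] = ∠[-1.7062e+07 + j3.315e+06] = 169.01°
∠H(j4250) = −169.01° = -169.01°

-169.0°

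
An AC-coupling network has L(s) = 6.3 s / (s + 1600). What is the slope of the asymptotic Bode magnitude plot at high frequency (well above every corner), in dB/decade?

0 dB/decade

With 1 zero and 1 pole, the high-frequency asymptotic slope is 20 × (1 − 1) = 0 dB/decade.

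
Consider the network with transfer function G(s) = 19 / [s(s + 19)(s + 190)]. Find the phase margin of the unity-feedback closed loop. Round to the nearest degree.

90°

Gain crossover: |G(jω)| = 1 at ω ≈ 0.00526 rad s⁻¹.
∠G(j0.00526) = −90° − arctan(0.00526/19) − arctan(0.00526/190) ≈ -90.02°
PM = 180° + (-90.02°) = 89.98°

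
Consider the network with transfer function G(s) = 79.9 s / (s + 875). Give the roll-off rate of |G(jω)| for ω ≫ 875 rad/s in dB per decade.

0 dB/decade

With 1 zero and 1 pole, the high-frequency asymptotic slope is 20 × (1 − 1) = 0 dB/decade.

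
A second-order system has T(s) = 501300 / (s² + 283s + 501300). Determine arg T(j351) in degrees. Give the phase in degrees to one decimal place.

∠[(j351)² + 283(j351) + 501300] = ∠[3.781e+05 + j99333] = 14.72°
∠T(j351) = −14.72° = -14.72°

-14.7°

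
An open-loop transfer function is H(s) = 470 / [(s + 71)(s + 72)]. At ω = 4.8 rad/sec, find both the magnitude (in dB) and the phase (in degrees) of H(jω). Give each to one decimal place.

|j4.8 + 71| = √(4.8² + 71²) = 71.16
|j4.8 + 72| = √(4.8² + 72²) = 72.16
|H(j4.8)| = 470 / (71.16 × 72.16) = 0.091528
20 log₁₀(0.091528) = -20.77 dB
∠(j4.8 + 71) = arctan(4.8/71) = 3.87°
∠(j4.8 + 72) = arctan(4.8/72) = 3.81°
∠H(j4.8) = − (3.87° + 3.81°) = -7.68°

|H| = -20.8 dB, ∠H = -7.7°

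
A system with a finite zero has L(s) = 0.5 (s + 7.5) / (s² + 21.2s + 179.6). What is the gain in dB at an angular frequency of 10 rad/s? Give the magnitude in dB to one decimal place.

-31.2 dB

|j10 + 7.5| = √(10² + 7.5²) = 12.5
|(j10)² + 21.2(j10) + 179.6| = |79.6 + j212| = 226.5
|L(j10)| = 0.5 × 12.5 / 226.5 = 0.0276
20 log₁₀(0.0276) = -31.18 dB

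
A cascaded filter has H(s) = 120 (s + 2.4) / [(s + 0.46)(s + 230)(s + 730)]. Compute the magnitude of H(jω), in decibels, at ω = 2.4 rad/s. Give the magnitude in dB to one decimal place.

-60.1 dB

|j2.4 + 2.4| = √(2.4² + 2.4²) = 3.394
|j2.4 + 0.46| = √(2.4² + 0.46²) = 2.444
|j2.4 + 230| = √(2.4² + 230²) = 230
|j2.4 + 730| = √(2.4² + 730²) = 730
|H(j2.4)| = 120 × 3.394 / (2.444 × 230 × 730) = 0.00099263
20 log₁₀(0.00099263) = -60.06 dB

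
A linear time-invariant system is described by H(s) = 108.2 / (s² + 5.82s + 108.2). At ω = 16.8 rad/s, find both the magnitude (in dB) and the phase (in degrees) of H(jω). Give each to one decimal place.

|(j16.8)² + 5.82(j16.8) + 108.2| = |-174.04 + j97.776| = 199.6
|H(j16.8)| = 108.2 / 199.6 = 0.54202
20 log₁₀(0.54202) = -5.32 dB
∠[(j16.8)² + 5.82(j16.8) + 108.2] = ∠[-174.04 + j97.776] = 150.67°
∠H(j16.8) = −150.67° = -150.67°

|H| = -5.3 dB, ∠H = -150.7°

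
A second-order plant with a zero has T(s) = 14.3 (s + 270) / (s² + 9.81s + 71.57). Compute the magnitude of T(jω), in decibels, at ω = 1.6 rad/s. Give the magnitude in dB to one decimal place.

|j1.6 + 270| = √(1.6² + 270²) = 270
|(j1.6)² + 9.81(j1.6) + 71.57| = |69.01 + j15.696| = 70.77
|T(j1.6)| = 14.3 × 270 / 70.77 = 54.556
20 log₁₀(54.556) = 34.74 dB

34.7 dB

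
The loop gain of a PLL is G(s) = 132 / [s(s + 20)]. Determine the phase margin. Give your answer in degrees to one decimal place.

Gain crossover: |G(jω)| = 1 at ω ≈ 6.3 rad s⁻¹.
∠G(j6.3) = −90° − arctan(6.3/20) ≈ -107.47°
PM = 180° + (-107.47°) = 72.53°

72.5°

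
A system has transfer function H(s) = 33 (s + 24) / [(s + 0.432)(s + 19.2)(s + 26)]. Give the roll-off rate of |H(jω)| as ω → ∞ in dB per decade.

With 1 zero and 3 poles, the high-frequency asymptotic slope is 20 × (1 − 3) = -40 dB/decade.

-40 dB/decade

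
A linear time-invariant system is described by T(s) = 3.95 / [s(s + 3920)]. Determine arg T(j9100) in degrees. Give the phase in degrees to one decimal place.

∠(j9100 + 3920) = arctan(9100/3920) = 66.70°
∠(j9100) = 90.00°
∠T(j9100) = − (66.70° + 90.00°) = -156.70°

-156.7°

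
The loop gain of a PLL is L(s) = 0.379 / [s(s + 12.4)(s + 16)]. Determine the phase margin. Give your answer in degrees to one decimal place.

90.0 deg

Gain crossover: |L(jω)| = 1 at ω ≈ 0.00191 rad/s.
∠L(j0.00191) = −90° − arctan(0.00191/12.4) − arctan(0.00191/16) ≈ -90.02°
PM = 180° + (-90.02°) = 89.98°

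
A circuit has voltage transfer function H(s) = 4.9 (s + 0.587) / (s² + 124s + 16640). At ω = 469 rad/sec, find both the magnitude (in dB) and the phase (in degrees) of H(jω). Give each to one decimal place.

|j469 + 0.587| = √(469² + 0.587²) = 469
|(j469)² + 124(j469) + 16640| = |-2.0332e+05 + j58156| = 2.115e+05
|H(j469)| = 4.9 × 469 / 2.115e+05 = 0.010867
20 log₁₀(0.010867) = -39.28 dB
∠(j469 + 0.587) = arctan(469/0.587) = 89.93°
∠[(j469)² + 124(j469) + 16640] = ∠[-2.0332e+05 + j58156] = 164.04°
∠H(j469) = 89.93° − 164.04° = -74.11°

|H| = -39.3 dB, ∠H = -74.1 deg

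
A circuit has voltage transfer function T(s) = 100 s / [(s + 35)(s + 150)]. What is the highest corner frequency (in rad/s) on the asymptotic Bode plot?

150 rad/s

Break frequencies occur at each pole and zero magnitude: 35 rad/s, 150 rad/s.
The highest is 150 rad/s.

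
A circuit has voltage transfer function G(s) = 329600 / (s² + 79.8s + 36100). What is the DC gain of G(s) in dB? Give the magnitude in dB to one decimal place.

G(0) = 329600 / 36100 = 9.1302
20 log₁₀(9.1302) = 19.21 dB

19.2 dB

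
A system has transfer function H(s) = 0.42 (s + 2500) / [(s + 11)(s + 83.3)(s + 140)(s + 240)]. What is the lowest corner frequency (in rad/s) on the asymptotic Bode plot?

Break frequencies occur at each pole and zero magnitude: 11 rad/s, 83.3 rad/s, 140 rad/s, 240 rad/s, 2500 rad/s.
The lowest is 11 rad/s.

11 rad/s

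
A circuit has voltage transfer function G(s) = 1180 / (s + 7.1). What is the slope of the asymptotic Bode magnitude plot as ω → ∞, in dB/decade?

With 0 zeros and 1 pole, the high-frequency asymptotic slope is 20 × (0 − 1) = -20 dB/decade.

-20 dB/decade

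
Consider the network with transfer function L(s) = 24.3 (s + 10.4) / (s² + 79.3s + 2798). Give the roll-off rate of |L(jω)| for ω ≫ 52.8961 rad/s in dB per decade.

With 1 zero and 2 poles, the high-frequency asymptotic slope is 20 × (1 − 2) = -20 dB/decade.

-20 dB/decade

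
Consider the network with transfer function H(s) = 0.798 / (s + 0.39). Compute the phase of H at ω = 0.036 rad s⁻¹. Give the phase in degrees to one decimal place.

∠(j0.036 + 0.39) = arctan(0.036/0.39) = 5.27°
∠H(j0.036) = −5.27° = -5.27°

-5.3 deg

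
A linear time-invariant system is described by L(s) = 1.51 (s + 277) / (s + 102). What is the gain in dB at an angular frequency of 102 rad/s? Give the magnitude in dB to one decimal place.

9.8 dB

|j102 + 277| = √(102² + 277²) = 295.2
|j102 + 102| = √(102² + 102²) = 144.2
|L(j102)| = 1.51 × 295.2 / 144.2 = 3.09
20 log₁₀(3.09) = 9.80 dB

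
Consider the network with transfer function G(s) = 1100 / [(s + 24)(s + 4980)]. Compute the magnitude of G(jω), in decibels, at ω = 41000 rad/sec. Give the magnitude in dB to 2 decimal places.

|j41000 + 24| = √(41000² + 24²) = 4.1e+04
|j41000 + 4980| = √(41000² + 4980²) = 4.13e+04
|G(j41000)| = 1100 / (4.1e+04 × 4.13e+04) = 6.496e-07
20 log₁₀(6.496e-07) = -123.747 dB

-123.75 dB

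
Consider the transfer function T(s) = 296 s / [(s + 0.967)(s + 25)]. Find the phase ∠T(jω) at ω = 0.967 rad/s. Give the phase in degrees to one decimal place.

42.8°

∠(j0.967) = 90.00°
∠(j0.967 + 0.967) = arctan(0.967/0.967) = 45.00°
∠(j0.967 + 25) = arctan(0.967/25) = 2.22°
∠T(j0.967) = 90.00° − (45.00° + 2.22°) = 42.78°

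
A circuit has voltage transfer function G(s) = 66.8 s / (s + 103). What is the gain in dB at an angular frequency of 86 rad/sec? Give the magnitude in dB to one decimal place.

|j86| = 86
|j86 + 103| = √(86² + 103²) = 134.2
|G(j86)| = 66.8 × 86 / 134.2 = 42.813
20 log₁₀(42.813) = 32.63 dB

32.6 dB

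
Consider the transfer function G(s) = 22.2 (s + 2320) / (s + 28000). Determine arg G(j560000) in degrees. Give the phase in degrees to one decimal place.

2.6°

∠(j560000 + 2320) = arctan(560000/2320) = 89.76°
∠(j560000 + 28000) = arctan(560000/28000) = 87.14°
∠G(j560000) = 89.76° − 87.14° = 2.63°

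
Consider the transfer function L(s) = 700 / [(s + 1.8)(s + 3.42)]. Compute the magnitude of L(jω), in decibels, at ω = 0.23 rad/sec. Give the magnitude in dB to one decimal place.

41.0 dB

|j0.23 + 1.8| = √(0.23² + 1.8²) = 1.815
|j0.23 + 3.42| = √(0.23² + 3.42²) = 3.428
|L(j0.23)| = 700 / (1.815 × 3.428) = 112.54
20 log₁₀(112.54) = 41.03 dB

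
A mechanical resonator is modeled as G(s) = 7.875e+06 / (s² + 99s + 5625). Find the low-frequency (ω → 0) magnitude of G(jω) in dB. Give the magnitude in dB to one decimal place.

G(0) = 7.875e+06 / 5625 = 1400
20 log₁₀(1400) = 62.92 dB

62.9 dB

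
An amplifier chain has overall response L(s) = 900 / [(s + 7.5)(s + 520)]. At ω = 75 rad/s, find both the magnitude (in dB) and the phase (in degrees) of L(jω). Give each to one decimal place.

|L| = -32.9 dB, ∠L = -92.5°

|j75 + 7.5| = √(75² + 7.5²) = 75.37
|j75 + 520| = √(75² + 520²) = 525.4
|L(j75)| = 900 / (75.37 × 525.4) = 0.022727
20 log₁₀(0.022727) = -32.87 dB
∠(j75 + 7.5) = arctan(75/7.5) = 84.29°
∠(j75 + 520) = arctan(75/520) = 8.21°
∠L(j75) = − (84.29° + 8.21°) = -92.50°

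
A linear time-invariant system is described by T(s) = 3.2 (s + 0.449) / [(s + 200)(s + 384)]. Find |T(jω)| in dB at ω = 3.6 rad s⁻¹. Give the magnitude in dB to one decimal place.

|j3.6 + 0.449| = √(3.6² + 0.449²) = 3.628
|j3.6 + 200| = √(3.6² + 200²) = 200
|j3.6 + 384| = √(3.6² + 384²) = 384
|T(j3.6)| = 3.2 × 3.628 / (200 × 384) = 0.00015113
20 log₁₀(0.00015113) = -76.41 dB

-76.4 dB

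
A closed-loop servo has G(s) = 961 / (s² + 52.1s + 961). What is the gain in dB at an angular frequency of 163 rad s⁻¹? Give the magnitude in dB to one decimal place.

|(j163)² + 52.1(j163) + 961| = |-25608 + j8492.3| = 2.698e+04
|G(j163)| = 961 / 2.698e+04 = 0.03562
20 log₁₀(0.03562) = -28.97 dB

-29.0 dB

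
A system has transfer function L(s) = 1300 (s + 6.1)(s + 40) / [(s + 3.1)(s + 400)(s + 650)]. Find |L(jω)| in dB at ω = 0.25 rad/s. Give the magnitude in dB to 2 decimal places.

-8.12 dB

|j0.25 + 6.1| = √(0.25² + 6.1²) = 6.105
|j0.25 + 40| = √(0.25² + 40²) = 40
|j0.25 + 3.1| = √(0.25² + 3.1²) = 3.11
|j0.25 + 400| = √(0.25² + 400²) = 400
|j0.25 + 650| = √(0.25² + 650²) = 650
|L(j0.25)| = 1300 × 6.105 × 40 / (3.11 × 400 × 650) = 0.39261
20 log₁₀(0.39261) = -8.121 dB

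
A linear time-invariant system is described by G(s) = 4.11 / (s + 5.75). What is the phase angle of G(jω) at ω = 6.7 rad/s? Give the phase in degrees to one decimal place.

∠(j6.7 + 5.75) = arctan(6.7/5.75) = 49.36°
∠G(j6.7) = −49.36° = -49.36°

-49.4°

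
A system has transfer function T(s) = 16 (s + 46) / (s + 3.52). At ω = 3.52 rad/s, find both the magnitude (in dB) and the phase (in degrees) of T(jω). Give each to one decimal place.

|j3.52 + 46| = √(3.52² + 46²) = 46.13
|j3.52 + 3.52| = √(3.52² + 3.52²) = 4.978
|T(j3.52)| = 16 × 46.13 / 4.978 = 148.28
20 log₁₀(148.28) = 43.42 dB
∠(j3.52 + 46) = arctan(3.52/46) = 4.38°
∠(j3.52 + 3.52) = arctan(3.52/3.52) = 45.00°
∠T(j3.52) = 4.38° − 45.00° = -40.62°

|T| = 43.4 dB, ∠T = -40.6°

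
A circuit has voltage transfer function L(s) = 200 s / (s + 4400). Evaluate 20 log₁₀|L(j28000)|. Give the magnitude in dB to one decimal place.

45.9 dB

|j28000| = 2.8e+04
|j28000 + 4400| = √(28000² + 4400²) = 2.834e+04
|L(j28000)| = 200 × 2.8e+04 / 2.834e+04 = 197.58
20 log₁₀(197.58) = 45.91 dB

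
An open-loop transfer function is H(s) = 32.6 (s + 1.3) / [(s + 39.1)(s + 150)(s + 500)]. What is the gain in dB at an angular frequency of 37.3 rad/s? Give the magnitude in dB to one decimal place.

|j37.3 + 1.3| = √(37.3² + 1.3²) = 37.32
|j37.3 + 39.1| = √(37.3² + 39.1²) = 54.04
|j37.3 + 150| = √(37.3² + 150²) = 154.6
|j37.3 + 500| = √(37.3² + 500²) = 501.4
|H(j37.3)| = 32.6 × 37.32 / (54.04 × 154.6 × 501.4) = 0.00029053
20 log₁₀(0.00029053) = -70.74 dB

-70.7 dB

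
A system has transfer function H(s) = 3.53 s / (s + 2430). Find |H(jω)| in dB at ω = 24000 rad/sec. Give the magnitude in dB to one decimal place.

|j24000| = 2.4e+04
|j24000 + 2430| = √(24000² + 2430²) = 2.412e+04
|H(j24000)| = 3.53 × 2.4e+04 / 2.412e+04 = 3.512
20 log₁₀(3.512) = 10.91 dB

10.9 dB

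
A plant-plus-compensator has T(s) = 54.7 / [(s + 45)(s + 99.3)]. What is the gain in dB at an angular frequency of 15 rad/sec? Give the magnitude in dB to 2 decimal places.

|j15 + 45| = √(15² + 45²) = 47.43
|j15 + 99.3| = √(15² + 99.3²) = 100.4
|T(j15)| = 54.7 / (47.43 × 100.4) = 0.011483
20 log₁₀(0.011483) = -38.799 dB

-38.80 dB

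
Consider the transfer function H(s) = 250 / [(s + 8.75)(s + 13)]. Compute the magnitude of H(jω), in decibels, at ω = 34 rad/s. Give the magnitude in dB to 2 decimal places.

|j34 + 8.75| = √(34² + 8.75²) = 35.11
|j34 + 13| = √(34² + 13²) = 36.4
|H(j34)| = 250 / (35.11 × 36.4) = 0.19563
20 log₁₀(0.19563) = -14.171 dB

-14.17 dB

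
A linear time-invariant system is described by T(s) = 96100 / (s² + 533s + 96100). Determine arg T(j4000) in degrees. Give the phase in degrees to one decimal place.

∠[(j4000)² + 533(j4000) + 96100] = ∠[-1.5904e+07 + j2.132e+06] = 172.36°
∠T(j4000) = −172.36° = -172.36°

-172.4°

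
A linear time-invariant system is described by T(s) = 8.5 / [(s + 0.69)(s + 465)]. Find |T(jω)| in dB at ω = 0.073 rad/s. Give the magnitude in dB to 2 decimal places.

|j0.073 + 0.69| = √(0.073² + 0.69²) = 0.6939
|j0.073 + 465| = √(0.073² + 465²) = 465
|T(j0.073)| = 8.5 / (0.6939 × 465) = 0.026345
20 log₁₀(0.026345) = -31.586 dB

-31.59 dB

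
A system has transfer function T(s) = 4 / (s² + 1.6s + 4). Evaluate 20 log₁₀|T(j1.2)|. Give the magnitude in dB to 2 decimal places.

|(j1.2)² + 1.6(j1.2) + 4| = |2.56 + j1.92| = 3.2
|T(j1.2)| = 4 / 3.2 = 1.25
20 log₁₀(1.25) = 1.938 dB

1.94 dB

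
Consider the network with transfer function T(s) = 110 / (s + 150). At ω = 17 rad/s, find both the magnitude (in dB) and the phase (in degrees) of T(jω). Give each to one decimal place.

|j17 + 150| = √(17² + 150²) = 151
|T(j17)| = 110 / 151 = 0.72867
20 log₁₀(0.72867) = -2.75 dB
∠(j17 + 150) = arctan(17/150) = 6.47°
∠T(j17) = −6.47° = -6.47°

|T| = -2.7 dB, ∠T = -6.5°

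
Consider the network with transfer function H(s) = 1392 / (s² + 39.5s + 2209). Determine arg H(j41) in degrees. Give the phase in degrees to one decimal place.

∠[(j41)² + 39.5(j41) + 2209] = ∠[528 + j1619.5] = 71.94°
∠H(j41) = −71.94° = -71.94°

-71.9 deg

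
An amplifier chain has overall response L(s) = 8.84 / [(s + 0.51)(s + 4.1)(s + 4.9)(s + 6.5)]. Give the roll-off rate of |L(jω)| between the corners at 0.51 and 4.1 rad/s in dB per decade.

In this band the factors already past their corner are: pole at 0.51; net slope = -20 dB/decade.

-20 dB/decade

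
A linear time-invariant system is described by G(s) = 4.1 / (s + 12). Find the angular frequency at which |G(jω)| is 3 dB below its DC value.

For a single-pole low-pass, the −3 dB point is at the pole: ω = 12 rad/s.

12 rad/s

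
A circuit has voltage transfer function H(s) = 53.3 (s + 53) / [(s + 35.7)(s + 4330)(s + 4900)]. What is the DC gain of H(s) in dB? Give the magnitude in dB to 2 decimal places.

-108.57 dB

H(0) = 53.3 × 53 / (35.7 × 4330 × 4900) = 3.7295e-06
20 log₁₀(3.7295e-06) = -108.567 dB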